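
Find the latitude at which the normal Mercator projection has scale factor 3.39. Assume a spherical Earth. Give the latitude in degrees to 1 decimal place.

Mercator scale is k = sec φ = 1/cos φ.
1/cos φ = 3.39  ⇒  cos φ = 0.2950  ⇒  φ = arccos(0.2950) ≈ 72.8°.

72.8°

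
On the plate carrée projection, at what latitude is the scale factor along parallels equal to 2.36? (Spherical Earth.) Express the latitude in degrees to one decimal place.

Plate carrée: h = 1, k = sec φ along parallels.
sec φ = 2.36  ⇒  cos φ = 0.4237  ⇒  φ ≈ 64.9°.

64.9°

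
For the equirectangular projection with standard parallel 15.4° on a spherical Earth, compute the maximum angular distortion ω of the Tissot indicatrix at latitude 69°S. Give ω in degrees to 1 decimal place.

54.5°

With standard parallel φ₀ = 15.4°, the equirectangular projection gives x = Rλ cos φ₀, y = Rφ, so h = 1 and k = cos 15.4° / cos φ.
At 69°: h = 1.000, k = 2.690; principal scales a = 2.690, b = 1.000.
sin(ω/2) = (a − b)/(a + b) = 1.690/3.690 = 0.4580, so ω = 2 arcsin(0.4580) ≈ 54.5°.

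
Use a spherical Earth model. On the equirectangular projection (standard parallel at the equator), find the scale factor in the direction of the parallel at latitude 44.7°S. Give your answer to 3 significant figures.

1.41

For the equirectangular projection with φ₀ = 0 (plate carrée), h = 1 along meridians and k = sec φ along parallels.
k = 1/cos 44.7° = 1/0.7108 = 1.407.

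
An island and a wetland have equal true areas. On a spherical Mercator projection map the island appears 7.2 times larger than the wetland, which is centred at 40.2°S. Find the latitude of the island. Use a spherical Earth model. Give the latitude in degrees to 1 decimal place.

Mercator areal scale is sec²φ, so apparent-area ratio = sec²φ₁ / sec²φ₂ = cos²φ₂ / cos²φ₁.
cos²φ₂ / cos²φ₁ = 7.2  ⇒  cos φ₁ = cos 40.2° / √7.2 = 0.7638/2.683 = 0.2846.
φ₁ = arccos(0.2846) ≈ 73.5°.

73.5°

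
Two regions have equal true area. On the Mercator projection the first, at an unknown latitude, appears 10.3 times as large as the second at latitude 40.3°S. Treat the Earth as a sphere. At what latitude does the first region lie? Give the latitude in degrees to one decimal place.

On Mercator, (apparent₁)/(apparent₂) = sec²φ₁ / sec²φ₂ when true areas are equal.
cos²φ₂ / cos²φ₁ = 10.3  ⇒  cos φ₁ = cos 40.3° / √10.3 = 0.7627/3.209 = 0.2376.
φ₁ = arccos(0.2376) ≈ 76.3°.

76.3°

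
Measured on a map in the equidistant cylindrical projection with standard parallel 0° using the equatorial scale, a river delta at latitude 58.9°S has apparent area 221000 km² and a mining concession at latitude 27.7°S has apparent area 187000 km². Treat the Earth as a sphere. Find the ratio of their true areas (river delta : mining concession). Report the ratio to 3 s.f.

0.689

Plate carrée has h = 1 and k = sec φ, giving areal scale sec φ; true area = (apparent area) · cos φ.
True area of river delta: 221000 × cos(58.9°) = 221000 × 0.5165 = 114200 km².
True area of mining concession: 187000 × cos(27.7°) = 187000 × 0.8854 = 165600 km².
Ratio = 114200 / 165600 ≈ 0.689.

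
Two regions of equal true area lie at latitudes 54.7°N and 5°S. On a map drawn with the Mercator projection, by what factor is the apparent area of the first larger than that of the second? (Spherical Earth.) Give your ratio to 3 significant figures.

Mercator is conformal with k = sec φ, so areal scale = k² = sec²φ.
At 54.7°: sec²(54.7°) = 1/0.5779² = 2.995.
At 5°: sec²(5°) = 1/0.9962² = 1.008.
Ratio = 2.995/1.008 = cos²(5°)/cos²(54.7°) ≈ 2.97.

2.97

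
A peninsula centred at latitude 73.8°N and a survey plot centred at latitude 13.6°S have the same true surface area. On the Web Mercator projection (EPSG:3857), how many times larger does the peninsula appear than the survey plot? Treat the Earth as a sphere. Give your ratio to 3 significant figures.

Mercator areal scale is sec²φ.
At 73.8°: sec²(73.8°) = 1/0.2790² = 12.85.
At 13.6°: sec²(13.6°) = 1/0.9720² = 1.059.
Ratio = 12.85/1.059 = cos²(13.6°)/cos²(73.8°) ≈ 12.1.

12.1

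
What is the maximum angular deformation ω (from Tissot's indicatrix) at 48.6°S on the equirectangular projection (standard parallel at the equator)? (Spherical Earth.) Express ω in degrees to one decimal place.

In the plate carrée (x = Rλ, y = Rφ), meridians are true-scale (h = 1) and parallels are stretched by k = sec φ.
At 48.6°: h = 1.000, k = 1.512; principal scales a = 1.512, b = 1.000.
sin(ω/2) = (a − b)/(a + b) = 0.5121/2.512 = 0.2039, so ω = 2 arcsin(0.2039) ≈ 23.5°.

23.5°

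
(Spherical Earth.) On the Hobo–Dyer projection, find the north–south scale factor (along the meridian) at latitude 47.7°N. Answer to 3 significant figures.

The Hobo–Dyer projection is cylindrical equal-area with φ₀ = 37.5°. Cylindrical equal-area (φ₀ = 37.5°): h = cos φ / cos 37.5° along meridians, k = cos 37.5° / cos φ along parallels; h·k = 1.
h = cos 47.7° / cos 37.5° = 0.6730/0.7934 = 0.8483.

0.848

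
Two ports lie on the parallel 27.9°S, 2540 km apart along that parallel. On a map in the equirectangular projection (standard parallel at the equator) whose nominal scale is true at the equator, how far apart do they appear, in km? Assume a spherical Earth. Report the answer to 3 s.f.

2870 km

Plate carrée maps x = Rλ, y = Rφ. The meridian scale is h = 1 and the parallel scale is k = 1/cos φ = sec φ.
Along the parallel, k = sec 27.9° = 1/0.8838 = 1.132.
Map distance = 2540 × 1.132 ≈ 2870 km.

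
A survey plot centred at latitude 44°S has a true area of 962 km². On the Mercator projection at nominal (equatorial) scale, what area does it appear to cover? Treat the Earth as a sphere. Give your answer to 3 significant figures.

The Mercator projection is conformal; its linear scale factor is the same in every direction and equals sec φ = 1/cos φ.
Areal scale = k² = sec²φ = 1/cos²(44°) = 1/0.7193² = 1.933.
Apparent area = 962 × 1.933 ≈ 1860 km².

1860 km²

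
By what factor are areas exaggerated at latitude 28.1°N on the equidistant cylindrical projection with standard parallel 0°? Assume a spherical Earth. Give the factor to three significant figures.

1.13

Plate carrée maps x = Rλ, y = Rφ. The meridian scale is h = 1 and the parallel scale is k = 1/cos φ = sec φ.
Areal scale = h·k = 1 × sec φ; at 28.1°, h = 1.000, k = 1.134, so h·k = 1.134.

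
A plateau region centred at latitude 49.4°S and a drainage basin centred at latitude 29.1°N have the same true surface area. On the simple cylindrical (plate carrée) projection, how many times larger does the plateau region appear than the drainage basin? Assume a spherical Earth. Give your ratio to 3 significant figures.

1.34

In the plate carrée (x = Rλ, y = Rφ), meridians are true-scale (h = 1) and parallels are stretched by k = sec φ.
Areal scale at 49.4°: h·k = 1.000 × 1.537 = 1.537.
Areal scale at 29.1°: h·k = 1.000 × 1.144 = 1.144.
Ratio = 1.537/1.144 ≈ 1.34.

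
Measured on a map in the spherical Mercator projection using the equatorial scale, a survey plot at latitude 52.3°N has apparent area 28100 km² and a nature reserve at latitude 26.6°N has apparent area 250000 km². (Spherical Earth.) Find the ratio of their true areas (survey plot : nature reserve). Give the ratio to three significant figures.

0.0526

Since Mercator area scale is 1/cos²φ, the true area equals the apparent area multiplied by cos²φ.
True area of survey plot: 28100 × cos²(52.3°) = 28100 × 0.3740 = 10510 km².
True area of nature reserve: 250000 × cos²(26.6°) = 250000 × 0.7995 = 199900 km².
Ratio = 10510 / 199900 ≈ 0.0526.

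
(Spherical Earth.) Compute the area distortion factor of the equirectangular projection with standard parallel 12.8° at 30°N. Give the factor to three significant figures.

The equidistant cylindrical projection with φ₀ = 12.8° has h = 1 (meridians true) and k = cos φ₀ / cos φ along parallels.
Areal scale = h·k = 1 × cos φ₀ / cos φ; at 30°, h = 1.000, k = 1.126, so h·k = 1.126.

1.13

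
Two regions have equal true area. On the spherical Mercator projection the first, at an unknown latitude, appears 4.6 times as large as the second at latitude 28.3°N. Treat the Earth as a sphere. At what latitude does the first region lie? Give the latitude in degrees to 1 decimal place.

65.8°

For equal true areas on Mercator, apparent areas scale as sec²φ, so the ratio is cos²φ₂ / cos²φ₁.
cos²φ₂ / cos²φ₁ = 4.6  ⇒  cos φ₁ = cos 28.3° / √4.6 = 0.8805/2.145 = 0.4105.
φ₁ = arccos(0.4105) ≈ 65.8°.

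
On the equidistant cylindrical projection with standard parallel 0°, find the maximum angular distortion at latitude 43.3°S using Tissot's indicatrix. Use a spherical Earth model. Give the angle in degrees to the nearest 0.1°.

For the equirectangular projection with φ₀ = 0 (plate carrée), h = 1 along meridians and k = sec φ along parallels.
At 43.3°: h = 1.000, k = 1.374; principal scales a = 1.374, b = 1.000.
sin(ω/2) = (a − b)/(a + b) = 0.3741/2.374 = 0.1576, so ω = 2 arcsin(0.1576) ≈ 18.1°.

18.1°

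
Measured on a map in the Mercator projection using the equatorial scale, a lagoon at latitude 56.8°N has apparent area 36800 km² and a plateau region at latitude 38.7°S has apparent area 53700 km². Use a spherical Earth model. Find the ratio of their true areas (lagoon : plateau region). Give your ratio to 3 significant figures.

0.337

On Mercator the areal scale is sec²φ, so true area = apparent × cos²φ.
True area of lagoon: 36800 × cos²(56.8°) = 36800 × 0.2998 = 11030 km².
True area of plateau region: 53700 × cos²(38.7°) = 53700 × 0.6091 = 32710 km².
Ratio = 11030 / 32710 ≈ 0.337.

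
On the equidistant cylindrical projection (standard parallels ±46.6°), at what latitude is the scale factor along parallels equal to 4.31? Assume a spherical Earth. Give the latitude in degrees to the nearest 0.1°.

80.8°

The equidistant cylindrical projection with φ₀ = 46.6° has h = 1 (meridians true) and k = cos φ₀ / cos φ along parallels.
k = cos φ₀ / cos φ = 4.31  ⇒  cos φ = cos 46.6° / 4.31 = 0.1594.
φ = arccos(0.1594) ≈ 80.8°.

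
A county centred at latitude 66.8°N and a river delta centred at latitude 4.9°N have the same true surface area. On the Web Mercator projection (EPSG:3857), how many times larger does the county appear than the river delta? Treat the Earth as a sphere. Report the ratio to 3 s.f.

Mercator areal scale is sec²φ.
At 66.8°: sec²(66.8°) = 1/0.3939² = 6.444.
At 4.9°: sec²(4.9°) = 1/0.9963² = 1.007.
Ratio = 6.444/1.007 = cos²(4.9°)/cos²(66.8°) ≈ 6.40.

6.40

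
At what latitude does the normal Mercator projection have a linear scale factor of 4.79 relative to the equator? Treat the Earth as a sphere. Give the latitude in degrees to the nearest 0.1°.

77.9°

Mercator scale is k = sec φ = 1/cos φ.
1/cos φ = 4.79  ⇒  cos φ = 0.2088  ⇒  φ = arccos(0.2088) ≈ 77.9°.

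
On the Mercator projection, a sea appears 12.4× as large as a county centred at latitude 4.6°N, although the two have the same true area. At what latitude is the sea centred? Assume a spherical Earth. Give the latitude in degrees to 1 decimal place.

73.6°

Mercator areal scale is sec²φ, so apparent-area ratio = sec²φ₁ / sec²φ₂ = cos²φ₂ / cos²φ₁.
cos²φ₂ / cos²φ₁ = 12.4  ⇒  cos φ₁ = cos 4.6° / √12.4 = 0.9968/3.521 = 0.2831.
φ₁ = arccos(0.2831) ≈ 73.6°.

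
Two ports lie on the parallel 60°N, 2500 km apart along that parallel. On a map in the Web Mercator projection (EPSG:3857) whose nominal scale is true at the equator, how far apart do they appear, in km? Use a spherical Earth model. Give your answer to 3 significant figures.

5000 km

The Mercator projection is conformal; its linear scale factor is the same in every direction and equals sec φ = 1/cos φ.
Along the parallel, k = sec 60° = 1/0.5000 = 2.000.
Map distance = 2500 × 2.000 ≈ 5000 km.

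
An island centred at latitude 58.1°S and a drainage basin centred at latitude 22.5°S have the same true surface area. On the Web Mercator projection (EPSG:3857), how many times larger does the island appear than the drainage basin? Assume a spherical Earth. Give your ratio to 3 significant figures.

On Mercator, area is exaggerated by sec²φ = 1/cos²φ.
At 58.1°: sec²(58.1°) = 1/0.5284² = 3.581.
At 22.5°: sec²(22.5°) = 1/0.9239² = 1.172.
Ratio = 3.581/1.172 = cos²(22.5°)/cos²(58.1°) ≈ 3.06.

3.06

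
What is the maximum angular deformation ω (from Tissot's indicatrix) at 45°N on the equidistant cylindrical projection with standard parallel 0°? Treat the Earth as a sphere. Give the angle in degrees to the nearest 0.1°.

19.8°

For the equirectangular projection with φ₀ = 0 (plate carrée), h = 1 along meridians and k = sec φ along parallels.
At 45°: h = 1.000, k = 1.414; principal scales a = 1.414, b = 1.000.
sin(ω/2) = (a − b)/(a + b) = 0.4142/2.414 = 0.1716, so ω = 2 arcsin(0.1716) ≈ 19.8°.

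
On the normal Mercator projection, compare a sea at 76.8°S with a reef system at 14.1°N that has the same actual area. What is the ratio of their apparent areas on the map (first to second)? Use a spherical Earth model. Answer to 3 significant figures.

18.0

On Mercator, area is exaggerated by sec²φ = 1/cos²φ.
At 76.8°: sec²(76.8°) = 1/0.2284² = 19.18.
At 14.1°: sec²(14.1°) = 1/0.9699² = 1.063.
Ratio = 19.18/1.063 = cos²(14.1°)/cos²(76.8°) ≈ 18.0.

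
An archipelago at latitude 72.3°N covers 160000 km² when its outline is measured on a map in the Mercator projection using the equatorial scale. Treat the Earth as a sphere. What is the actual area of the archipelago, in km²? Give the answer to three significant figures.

14800 km²

Mercator is conformal, so the point scale is isotropic: h = k = sec φ = 1/cos φ.
Areal scale = k² = sec²φ = 1/cos²(72.3°) = 1/0.3040² = 10.82.
True area = apparent / (areal scale) = 160000 / 10.82 ≈ 14800 km².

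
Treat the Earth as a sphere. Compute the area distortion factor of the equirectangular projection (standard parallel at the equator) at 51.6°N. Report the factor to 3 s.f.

Plate carrée maps x = Rλ, y = Rφ. The meridian scale is h = 1 and the parallel scale is k = 1/cos φ = sec φ.
Areal scale = h·k = 1 × sec φ; at 51.6°, h = 1.000, k = 1.610, so h·k = 1.610.

1.61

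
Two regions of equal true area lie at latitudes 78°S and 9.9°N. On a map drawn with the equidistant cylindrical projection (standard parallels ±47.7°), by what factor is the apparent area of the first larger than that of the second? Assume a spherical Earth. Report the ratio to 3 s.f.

4.74

In the equirectangular projection with standard parallel φ₀ = 47.7° (x = Rλ cos φ₀, y = Rφ), meridians are true-scale (h = 1) and the parallel scale is k = cos φ₀ / cos φ.
Areal scale at 78°: h·k = 1.000 × 3.237 = 3.237.
Areal scale at 9.9°: h·k = 1.000 × 0.6832 = 0.6832.
Ratio = 3.237/0.6832 ≈ 4.74.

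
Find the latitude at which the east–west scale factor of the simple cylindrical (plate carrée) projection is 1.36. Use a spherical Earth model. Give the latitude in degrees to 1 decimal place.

42.7°

Plate carrée: h = 1, k = sec φ along parallels.
sec φ = 1.36  ⇒  cos φ = 0.7353  ⇒  φ ≈ 42.7°.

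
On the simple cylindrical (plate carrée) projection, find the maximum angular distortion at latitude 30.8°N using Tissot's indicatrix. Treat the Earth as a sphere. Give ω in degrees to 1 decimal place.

In the plate carrée (x = Rλ, y = Rφ), meridians are true-scale (h = 1) and parallels are stretched by k = sec φ.
At 30.8°: h = 1.000, k = 1.164; principal scales a = 1.164, b = 1.000.
sin(ω/2) = (a − b)/(a + b) = 0.1642/2.164 = 0.07587, so ω = 2 arcsin(0.07587) ≈ 8.7°.

8.7°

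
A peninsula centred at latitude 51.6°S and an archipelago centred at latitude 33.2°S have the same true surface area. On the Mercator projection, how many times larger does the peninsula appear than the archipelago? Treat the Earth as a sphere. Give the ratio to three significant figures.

Mercator areal scale is sec²φ.
At 51.6°: sec²(51.6°) = 1/0.6211² = 2.592.
At 33.2°: sec²(33.2°) = 1/0.8368² = 1.428.
Ratio = 2.592/1.428 = cos²(33.2°)/cos²(51.6°) ≈ 1.81.

1.81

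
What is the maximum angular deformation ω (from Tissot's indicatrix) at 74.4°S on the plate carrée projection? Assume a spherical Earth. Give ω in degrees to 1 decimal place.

For the equirectangular projection with φ₀ = 0 (plate carrée), h = 1 along meridians and k = sec φ along parallels.
At 74.4°: h = 1.000, k = 3.719; principal scales a = 3.719, b = 1.000.
sin(ω/2) = (a − b)/(a + b) = 2.719/4.719 = 0.5761, so ω = 2 arcsin(0.5761) ≈ 70.4°.

70.4°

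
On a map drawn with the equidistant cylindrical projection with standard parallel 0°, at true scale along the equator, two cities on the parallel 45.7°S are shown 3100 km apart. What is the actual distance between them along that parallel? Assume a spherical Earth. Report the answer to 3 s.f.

2170 km

In the plate carrée (x = Rλ, y = Rφ), meridians are true-scale (h = 1) and parallels are stretched by k = sec φ.
Along the parallel at 45.7°, map distances are exaggerated by k = sec 45.7° = 1.432.
True distance = 3100 / 1.432 = 3100 × cos 45.7° ≈ 2170 km.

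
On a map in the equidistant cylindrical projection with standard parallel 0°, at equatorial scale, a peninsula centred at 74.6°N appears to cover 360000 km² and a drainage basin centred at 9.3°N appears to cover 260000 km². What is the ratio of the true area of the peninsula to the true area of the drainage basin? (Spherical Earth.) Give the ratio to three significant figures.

0.373

Plate carrée has h = 1 and k = sec φ, giving areal scale sec φ; true area = (apparent area) · cos φ.
True area of peninsula: 360000 × cos(74.6°) = 360000 × 0.2656 = 95600 km².
True area of drainage basin: 260000 × cos(9.3°) = 260000 × 0.9869 = 256600 km².
Ratio = 95600 / 256600 ≈ 0.373.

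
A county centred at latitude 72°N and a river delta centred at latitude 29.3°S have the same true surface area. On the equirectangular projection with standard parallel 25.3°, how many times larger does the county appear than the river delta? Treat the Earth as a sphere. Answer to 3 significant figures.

2.82

The equidistant cylindrical projection with φ₀ = 25.3° has h = 1 (meridians true) and k = cos φ₀ / cos φ along parallels.
Areal scale at 72°: h·k = 1.000 × 2.926 = 2.926.
Areal scale at 29.3°: h·k = 1.000 × 1.037 = 1.037.
Ratio = 2.926/1.037 ≈ 2.82.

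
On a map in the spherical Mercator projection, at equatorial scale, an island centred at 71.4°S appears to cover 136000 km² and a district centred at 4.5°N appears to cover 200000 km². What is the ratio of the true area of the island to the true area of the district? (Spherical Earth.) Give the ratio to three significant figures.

Since Mercator area scale is 1/cos²φ, the true area equals the apparent area multiplied by cos²φ.
True area of island: 136000 × cos²(71.4°) = 136000 × 0.1017 = 13840 km².
True area of district: 200000 × cos²(4.5°) = 200000 × 0.9938 = 198800 km².
Ratio = 13840 / 198800 ≈ 0.0696.

0.0696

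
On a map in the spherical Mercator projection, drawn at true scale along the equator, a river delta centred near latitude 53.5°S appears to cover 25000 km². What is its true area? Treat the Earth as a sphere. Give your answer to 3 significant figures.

8850 km²

For Mercator, h = k = sec φ (a conformal cylindrical projection has a single point scale, 1/cos φ).
Areal scale = k² = sec²φ = 1/cos²(53.5°) = 1/0.5948² = 2.826.
True area = apparent / (areal scale) = 25000 / 2.826 ≈ 8850 km².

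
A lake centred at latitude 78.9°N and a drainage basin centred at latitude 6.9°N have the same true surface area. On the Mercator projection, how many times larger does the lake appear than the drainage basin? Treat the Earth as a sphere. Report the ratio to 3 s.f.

Mercator areal scale is sec²φ.
At 78.9°: sec²(78.9°) = 1/0.1925² = 26.98.
At 6.9°: sec²(6.9°) = 1/0.9928² = 1.015.
Ratio = 26.98/1.015 = cos²(6.9°)/cos²(78.9°) ≈ 26.6.

26.6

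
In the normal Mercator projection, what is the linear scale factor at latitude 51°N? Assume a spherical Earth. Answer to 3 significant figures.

1.59

For Mercator, h = k = sec φ (a conformal cylindrical projection has a single point scale, 1/cos φ).
k = 1/cos 51° = 1/0.6293 = 1.589.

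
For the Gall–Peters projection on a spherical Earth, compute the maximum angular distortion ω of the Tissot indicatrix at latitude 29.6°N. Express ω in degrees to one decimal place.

The Gall–Peters projection is cylindrical equal-area with φ₀ = 45°. For cylindrical equal-area with standard parallel φ₀, h = cos φ / cos φ₀ and k = cos φ₀ / cos φ, so h·k = 1.
At 29.6°: h = 1.230, k = 0.8132; principal scales a = 1.230, b = 0.8132.
sin(ω/2) = (a − b)/(a + b) = 0.4164/2.043 = 0.2038, so ω = 2 arcsin(0.2038) ≈ 23.5°.

23.5°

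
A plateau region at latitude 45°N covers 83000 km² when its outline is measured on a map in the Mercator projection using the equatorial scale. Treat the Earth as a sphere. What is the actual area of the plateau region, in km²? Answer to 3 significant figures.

For Mercator, h = k = sec φ (a conformal cylindrical projection has a single point scale, 1/cos φ).
Areal scale = k² = sec²φ = 1/cos²(45°) = 1/0.7071² = 2.000.
True area = apparent / (areal scale) = 83000 / 2.000 ≈ 41500 km².

41500 km²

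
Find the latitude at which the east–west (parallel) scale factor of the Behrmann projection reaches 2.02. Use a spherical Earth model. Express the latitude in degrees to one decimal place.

Behrmann is a cylindrical equal-area projection with standard parallels at ±30°. A cylindrical equal-area projection with standard parallel φ₀ has meridian scale h = cos φ / cos φ₀ and parallel scale k = cos φ₀ / cos φ (so areas are preserved, h·k = 1).
k = cos φ₀ / cos φ = 2.02  ⇒  cos φ = cos 30° / 2.02 = 0.4287.
φ = arccos(0.4287) ≈ 64.6°.

64.6°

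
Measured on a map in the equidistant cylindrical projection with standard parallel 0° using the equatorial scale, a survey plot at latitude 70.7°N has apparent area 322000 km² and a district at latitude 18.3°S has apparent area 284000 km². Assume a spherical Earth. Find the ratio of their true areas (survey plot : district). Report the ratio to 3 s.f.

Plate carrée has h = 1 and k = sec φ, giving areal scale sec φ; true area = (apparent area) · cos φ.
True area of survey plot: 322000 × cos(70.7°) = 322000 × 0.3305 = 106400 km².
True area of district: 284000 × cos(18.3°) = 284000 × 0.9494 = 269600 km².
Ratio = 106400 / 269600 ≈ 0.395.

0.395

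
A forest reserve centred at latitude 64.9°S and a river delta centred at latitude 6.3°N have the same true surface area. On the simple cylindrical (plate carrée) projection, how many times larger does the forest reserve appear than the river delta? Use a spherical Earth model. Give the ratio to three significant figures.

2.34

For the equirectangular projection with φ₀ = 0 (plate carrée), h = 1 along meridians and k = sec φ along parallels.
Areal scale at 64.9°: h·k = 1.000 × 2.357 = 2.357.
Areal scale at 6.3°: h·k = 1.000 × 1.006 = 1.006.
Ratio = 2.357/1.006 ≈ 2.34.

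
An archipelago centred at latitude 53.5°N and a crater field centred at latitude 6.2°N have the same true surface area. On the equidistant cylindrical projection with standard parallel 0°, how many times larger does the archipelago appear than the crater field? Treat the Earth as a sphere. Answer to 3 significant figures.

Plate carrée maps x = Rλ, y = Rφ. The meridian scale is h = 1 and the parallel scale is k = 1/cos φ = sec φ.
Areal scale at 53.5°: h·k = 1.000 × 1.681 = 1.681.
Areal scale at 6.2°: h·k = 1.000 × 1.006 = 1.006.
Ratio = 1.681/1.006 ≈ 1.67.

1.67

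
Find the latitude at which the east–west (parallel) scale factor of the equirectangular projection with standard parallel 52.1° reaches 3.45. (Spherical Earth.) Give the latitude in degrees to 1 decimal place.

79.7°

With standard parallel φ₀ = 52.1°, the equirectangular projection gives x = Rλ cos φ₀, y = Rφ, so h = 1 and k = cos 52.1° / cos φ.
k = cos φ₀ / cos φ = 3.45  ⇒  cos φ = cos 52.1° / 3.45 = 0.1781.
φ = arccos(0.1781) ≈ 79.7°.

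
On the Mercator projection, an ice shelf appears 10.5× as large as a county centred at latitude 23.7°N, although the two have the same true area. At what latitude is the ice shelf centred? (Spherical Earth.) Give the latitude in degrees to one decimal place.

Mercator areal scale is sec²φ, so apparent-area ratio = sec²φ₁ / sec²φ₂ = cos²φ₂ / cos²φ₁.
cos²φ₂ / cos²φ₁ = 10.5  ⇒  cos φ₁ = cos 23.7° / √10.5 = 0.9157/3.240 = 0.2826.
φ₁ = arccos(0.2826) ≈ 73.6°.

73.6°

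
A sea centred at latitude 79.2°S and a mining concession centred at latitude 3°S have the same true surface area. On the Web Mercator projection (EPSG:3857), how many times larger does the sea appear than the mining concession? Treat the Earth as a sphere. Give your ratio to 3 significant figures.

Mercator is conformal with k = sec φ, so areal scale = k² = sec²φ.
At 79.2°: sec²(79.2°) = 1/0.1874² = 28.48.
At 3°: sec²(3°) = 1/0.9986² = 1.003.
Ratio = 28.48/1.003 = cos²(3°)/cos²(79.2°) ≈ 28.4.

28.4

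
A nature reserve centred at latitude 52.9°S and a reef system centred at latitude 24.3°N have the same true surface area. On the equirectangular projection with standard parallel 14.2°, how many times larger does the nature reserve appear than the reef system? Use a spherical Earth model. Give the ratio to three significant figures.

With standard parallel φ₀ = 14.2°, the equirectangular projection gives x = Rλ cos φ₀, y = Rφ, so h = 1 and k = cos 14.2° / cos φ.
Areal scale at 52.9°: h·k = 1.000 × 1.607 = 1.607.
Areal scale at 24.3°: h·k = 1.000 × 1.064 = 1.064.
Ratio = 1.607/1.064 ≈ 1.51.

1.51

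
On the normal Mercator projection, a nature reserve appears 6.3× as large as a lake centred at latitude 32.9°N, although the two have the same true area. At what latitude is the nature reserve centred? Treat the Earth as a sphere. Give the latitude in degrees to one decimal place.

For equal true areas on Mercator, apparent areas scale as sec²φ, so the ratio is cos²φ₂ / cos²φ₁.
cos²φ₂ / cos²φ₁ = 6.3  ⇒  cos φ₁ = cos 32.9° / √6.3 = 0.8396/2.510 = 0.3345.
φ₁ = arccos(0.3345) ≈ 70.5°.

70.5°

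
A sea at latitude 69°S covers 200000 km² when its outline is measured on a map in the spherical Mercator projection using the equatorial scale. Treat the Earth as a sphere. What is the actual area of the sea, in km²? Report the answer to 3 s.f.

The Mercator projection is conformal; its linear scale factor is the same in every direction and equals sec φ = 1/cos φ.
Areal scale = k² = sec²φ = 1/cos²(69°) = 1/0.3584² = 7.786.
True area = apparent / (areal scale) = 200000 / 7.786 ≈ 25700 km².

25700 km²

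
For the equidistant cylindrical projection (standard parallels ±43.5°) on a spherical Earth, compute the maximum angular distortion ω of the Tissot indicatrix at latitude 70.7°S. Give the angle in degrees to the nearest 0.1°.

The equidistant cylindrical projection with φ₀ = 43.5° has h = 1 (meridians true) and k = cos φ₀ / cos φ along parallels.
At 70.7°: h = 1.000, k = 2.195; principal scales a = 2.195, b = 1.000.
sin(ω/2) = (a − b)/(a + b) = 1.195/3.195 = 0.3740, so ω = 2 arcsin(0.3740) ≈ 43.9°.

43.9°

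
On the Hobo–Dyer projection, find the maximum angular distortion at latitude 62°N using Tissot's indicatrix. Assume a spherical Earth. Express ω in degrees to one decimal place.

The Hobo–Dyer projection is cylindrical equal-area with φ₀ = 37.5°. A cylindrical equal-area projection with standard parallel φ₀ has meridian scale h = cos φ / cos φ₀ and parallel scale k = cos φ₀ / cos φ (so areas are preserved, h·k = 1).
At 62°: h = 0.5918, k = 1.690; principal scales a = 1.690, b = 0.5918.
sin(ω/2) = (a − b)/(a + b) = 1.098/2.282 = 0.4813, so ω = 2 arcsin(0.4813) ≈ 57.5°.

57.5°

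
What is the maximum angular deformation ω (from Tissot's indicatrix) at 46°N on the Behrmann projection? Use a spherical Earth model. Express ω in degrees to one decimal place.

Behrmann is a cylindrical equal-area projection with standard parallels at ±30°. Cylindrical equal-area (φ₀ = 30°): h = cos φ / cos 30° along meridians, k = cos 30° / cos φ along parallels; h·k = 1.
At 46°: h = 0.8021, k = 1.247; principal scales a = 1.247, b = 0.8021.
sin(ω/2) = (a − b)/(a + b) = 0.4446/2.049 = 0.2170, so ω = 2 arcsin(0.2170) ≈ 25.1°.

25.1°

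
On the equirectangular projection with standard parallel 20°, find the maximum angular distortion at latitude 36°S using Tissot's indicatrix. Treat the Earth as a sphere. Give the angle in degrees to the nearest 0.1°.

With standard parallel φ₀ = 20°, the equirectangular projection gives x = Rλ cos φ₀, y = Rφ, so h = 1 and k = cos 20° / cos φ.
At 36°: h = 1.000, k = 1.162; principal scales a = 1.162, b = 1.000.
sin(ω/2) = (a − b)/(a + b) = 0.1615/2.162 = 0.07473, so ω = 2 arcsin(0.07473) ≈ 8.6°.

8.6°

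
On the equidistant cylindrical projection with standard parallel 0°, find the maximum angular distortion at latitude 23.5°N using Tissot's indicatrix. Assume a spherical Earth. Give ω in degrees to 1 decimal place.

In the plate carrée (x = Rλ, y = Rφ), meridians are true-scale (h = 1) and parallels are stretched by k = sec φ.
At 23.5°: h = 1.000, k = 1.090; principal scales a = 1.090, b = 1.000.
sin(ω/2) = (a − b)/(a + b) = 0.09044/2.090 = 0.04326, so ω = 2 arcsin(0.04326) ≈ 5.0°.

5.0°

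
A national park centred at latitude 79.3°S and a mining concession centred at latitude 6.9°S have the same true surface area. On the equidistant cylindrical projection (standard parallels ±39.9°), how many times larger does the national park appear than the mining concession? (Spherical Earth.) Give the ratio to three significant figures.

5.35

The equidistant cylindrical projection with φ₀ = 39.9° has h = 1 (meridians true) and k = cos φ₀ / cos φ along parallels.
Areal scale at 79.3°: h·k = 1.000 × 4.132 = 4.132.
Areal scale at 6.9°: h·k = 1.000 × 0.7728 = 0.7728.
Ratio = 4.132/0.7728 ≈ 5.35.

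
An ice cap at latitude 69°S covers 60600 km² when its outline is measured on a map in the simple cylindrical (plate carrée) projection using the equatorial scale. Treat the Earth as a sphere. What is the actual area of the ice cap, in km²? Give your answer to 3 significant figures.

In the plate carrée (x = Rλ, y = Rφ), meridians are true-scale (h = 1) and parallels are stretched by k = sec φ.
Areal scale = h·k = 1 × sec φ; at 69°, h = 1.000, k = 2.790, so h·k = 2.790.
True area = apparent / (areal scale) = 60600 / 2.790 ≈ 21700 km².

21700 km²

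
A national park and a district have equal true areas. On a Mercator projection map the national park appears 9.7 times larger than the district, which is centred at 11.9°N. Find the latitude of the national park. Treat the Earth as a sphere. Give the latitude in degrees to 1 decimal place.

71.7°

Mercator areal scale is sec²φ, so apparent-area ratio = sec²φ₁ / sec²φ₂ = cos²φ₂ / cos²φ₁.
cos²φ₂ / cos²φ₁ = 9.7  ⇒  cos φ₁ = cos 11.9° / √9.7 = 0.9785/3.114 = 0.3142.
φ₁ = arccos(0.3142) ≈ 71.7°.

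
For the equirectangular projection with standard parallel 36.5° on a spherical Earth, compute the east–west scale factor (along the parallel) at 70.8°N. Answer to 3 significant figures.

2.44

With standard parallel φ₀ = 36.5°, the equirectangular projection gives x = Rλ cos φ₀, y = Rφ, so h = 1 and k = cos 36.5° / cos φ.
k = cos 36.5° / cos 70.8° = 0.8039/0.3289 = 2.444.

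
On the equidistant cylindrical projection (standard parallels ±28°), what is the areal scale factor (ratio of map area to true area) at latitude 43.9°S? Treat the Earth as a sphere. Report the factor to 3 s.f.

In the equirectangular projection with standard parallel φ₀ = 28° (x = Rλ cos φ₀, y = Rφ), meridians are true-scale (h = 1) and the parallel scale is k = cos φ₀ / cos φ.
Areal scale = h·k = 1 × cos φ₀ / cos φ; at 43.9°, h = 1.000, k = 1.225, so h·k = 1.225.

1.23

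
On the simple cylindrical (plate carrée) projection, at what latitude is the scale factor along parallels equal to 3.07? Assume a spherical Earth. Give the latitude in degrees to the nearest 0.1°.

71.0°

Plate carrée: h = 1, k = sec φ along parallels.
sec φ = 3.07  ⇒  cos φ = 0.3257  ⇒  φ ≈ 71.0°.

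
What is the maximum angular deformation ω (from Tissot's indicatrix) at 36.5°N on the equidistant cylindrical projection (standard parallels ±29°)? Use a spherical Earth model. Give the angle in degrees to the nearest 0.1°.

4.8°

With standard parallel φ₀ = 29°, the equirectangular projection gives x = Rλ cos φ₀, y = Rφ, so h = 1 and k = cos 29° / cos φ.
At 36.5°: h = 1.000, k = 1.088; principal scales a = 1.088, b = 1.000.
sin(ω/2) = (a − b)/(a + b) = 0.08803/2.088 = 0.04216, so ω = 2 arcsin(0.04216) ≈ 4.8°.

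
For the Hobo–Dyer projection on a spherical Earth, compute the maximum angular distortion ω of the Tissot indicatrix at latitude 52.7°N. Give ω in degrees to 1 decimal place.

Hobo–Dyer is a cylindrical equal-area projection with standard parallels at ±37.5°. A cylindrical equal-area projection with standard parallel φ₀ has meridian scale h = cos φ / cos φ₀ and parallel scale k = cos φ₀ / cos φ (so areas are preserved, h·k = 1).
At 52.7°: h = 0.7638, k = 1.309; principal scales a = 1.309, b = 0.7638.
sin(ω/2) = (a − b)/(a + b) = 0.5454/2.073 = 0.2631, so ω = 2 arcsin(0.2631) ≈ 30.5°.

30.5°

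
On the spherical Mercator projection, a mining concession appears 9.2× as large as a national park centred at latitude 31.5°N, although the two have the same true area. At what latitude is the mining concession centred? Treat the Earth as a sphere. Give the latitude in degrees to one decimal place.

73.7°

On Mercator, (apparent₁)/(apparent₂) = sec²φ₁ / sec²φ₂ when true areas are equal.
cos²φ₂ / cos²φ₁ = 9.2  ⇒  cos φ₁ = cos 31.5° / √9.2 = 0.8526/3.033 = 0.2811.
φ₁ = arccos(0.2811) ≈ 73.7°.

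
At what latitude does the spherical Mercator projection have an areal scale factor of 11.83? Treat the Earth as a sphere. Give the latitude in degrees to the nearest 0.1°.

73.1°

Mercator areal scale is sec²φ.
sec²φ = 11.83  ⇒  cos²φ = 0.08453  ⇒  cos φ = 0.2907.
φ = arccos(0.2907) ≈ 73.1°.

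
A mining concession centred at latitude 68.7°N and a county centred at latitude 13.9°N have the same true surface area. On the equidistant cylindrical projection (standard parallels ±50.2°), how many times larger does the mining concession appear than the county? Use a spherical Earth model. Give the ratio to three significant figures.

In the equirectangular projection with standard parallel φ₀ = 50.2° (x = Rλ cos φ₀, y = Rφ), meridians are true-scale (h = 1) and the parallel scale is k = cos φ₀ / cos φ.
Areal scale at 68.7°: h·k = 1.000 × 1.762 = 1.762.
Areal scale at 13.9°: h·k = 1.000 × 0.6594 = 0.6594.
Ratio = 1.762/0.6594 ≈ 2.67.

2.67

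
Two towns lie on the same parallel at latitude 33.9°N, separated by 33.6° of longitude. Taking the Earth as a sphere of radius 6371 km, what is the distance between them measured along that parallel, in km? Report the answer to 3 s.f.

Arc length along a parallel = R cos φ · Δλ (with Δλ in radians).
= 6371 × cos 33.9° × (33.6° × π/180) = 6371 × 0.8300 × 0.5864 ≈ 3100 km.

3100 km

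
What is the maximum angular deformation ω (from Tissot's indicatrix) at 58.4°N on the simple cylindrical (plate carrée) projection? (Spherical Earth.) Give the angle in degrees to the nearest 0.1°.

36.4°

Plate carrée maps x = Rλ, y = Rφ. The meridian scale is h = 1 and the parallel scale is k = 1/cos φ = sec φ.
At 58.4°: h = 1.000, k = 1.908; principal scales a = 1.908, b = 1.000.
sin(ω/2) = (a − b)/(a + b) = 0.9084/2.908 = 0.3123, so ω = 2 arcsin(0.3123) ≈ 36.4°.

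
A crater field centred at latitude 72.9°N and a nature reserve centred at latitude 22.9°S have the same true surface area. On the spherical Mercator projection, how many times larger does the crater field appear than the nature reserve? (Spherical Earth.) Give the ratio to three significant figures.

Mercator areal scale is sec²φ.
At 72.9°: sec²(72.9°) = 1/0.2940² = 11.57.
At 22.9°: sec²(22.9°) = 1/0.9212² = 1.178.
Ratio = 11.57/1.178 = cos²(22.9°)/cos²(72.9°) ≈ 9.81.

9.81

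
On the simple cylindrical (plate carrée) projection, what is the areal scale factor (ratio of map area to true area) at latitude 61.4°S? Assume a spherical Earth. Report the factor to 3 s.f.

In the plate carrée (x = Rλ, y = Rφ), meridians are true-scale (h = 1) and parallels are stretched by k = sec φ.
Areal scale = h·k = 1 × sec φ; at 61.4°, h = 1.000, k = 2.089, so h·k = 2.089.

2.09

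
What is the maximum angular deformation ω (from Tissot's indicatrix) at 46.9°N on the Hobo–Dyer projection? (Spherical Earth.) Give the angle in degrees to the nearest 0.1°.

17.1°

Hobo–Dyer is a cylindrical equal-area projection with standard parallels at ±37.5°. A cylindrical equal-area projection with standard parallel φ₀ has meridian scale h = cos φ / cos φ₀ and parallel scale k = cos φ₀ / cos φ (so areas are preserved, h·k = 1).
At 46.9°: h = 0.8612, k = 1.161; principal scales a = 1.161, b = 0.8612.
sin(ω/2) = (a − b)/(a + b) = 0.2999/2.022 = 0.1483, so ω = 2 arcsin(0.1483) ≈ 17.1°.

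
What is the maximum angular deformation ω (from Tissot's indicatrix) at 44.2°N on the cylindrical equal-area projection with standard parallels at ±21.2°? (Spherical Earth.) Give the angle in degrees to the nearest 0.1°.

29.8°

A cylindrical equal-area projection with standard parallel φ₀ has meridian scale h = cos φ / cos φ₀ and parallel scale k = cos φ₀ / cos φ (so areas are preserved, h·k = 1).
At 44.2°: h = 0.7690, k = 1.300; principal scales a = 1.300, b = 0.7690.
sin(ω/2) = (a − b)/(a + b) = 0.5315/2.069 = 0.2568, so ω = 2 arcsin(0.2568) ≈ 29.8°.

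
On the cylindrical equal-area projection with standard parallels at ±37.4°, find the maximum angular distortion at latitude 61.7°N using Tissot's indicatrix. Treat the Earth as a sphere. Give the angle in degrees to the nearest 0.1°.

56.7°

Cylindrical equal-area (φ₀ = 37.4°): h = cos φ / cos 37.4° along meridians, k = cos 37.4° / cos φ along parallels; h·k = 1.
At 61.7°: h = 0.5968, k = 1.676; principal scales a = 1.676, b = 0.5968.
sin(ω/2) = (a − b)/(a + b) = 1.079/2.272 = 0.4748, so ω = 2 arcsin(0.4748) ≈ 56.7°.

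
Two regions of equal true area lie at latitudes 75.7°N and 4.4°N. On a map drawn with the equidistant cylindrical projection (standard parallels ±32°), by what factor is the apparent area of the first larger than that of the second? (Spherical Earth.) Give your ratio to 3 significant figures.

4.04

The equidistant cylindrical projection with φ₀ = 32° has h = 1 (meridians true) and k = cos φ₀ / cos φ along parallels.
Areal scale at 75.7°: h·k = 1.000 × 3.433 = 3.433.
Areal scale at 4.4°: h·k = 1.000 × 0.8506 = 0.8506.
Ratio = 3.433/0.8506 ≈ 4.04.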